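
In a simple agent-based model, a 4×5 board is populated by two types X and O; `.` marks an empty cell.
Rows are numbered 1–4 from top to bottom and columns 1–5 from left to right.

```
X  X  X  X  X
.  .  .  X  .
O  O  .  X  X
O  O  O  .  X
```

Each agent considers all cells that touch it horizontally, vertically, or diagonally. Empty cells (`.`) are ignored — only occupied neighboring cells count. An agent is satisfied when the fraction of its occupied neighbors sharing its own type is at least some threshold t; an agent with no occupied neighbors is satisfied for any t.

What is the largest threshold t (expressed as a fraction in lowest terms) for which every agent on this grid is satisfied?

2/3

(1,1)X 1/1
(1,2)X 2/2
(1,3)X 3/3
(1,4)X 3/3
(1,5)X 2/2
(2,4)X 5/5
(3,1)O 3/3
(3,2)O 4/4
(3,4)X 3/4
(3,5)X 3/3
(4,1)O 3/3
(4,2)O 4/4
(4,3)O 2/3
(4,5)X 2/2
The smallest same-type fraction is 2/3 at (4,3), which reduces to 2/3. Any threshold above that leaves this agent unsatisfied.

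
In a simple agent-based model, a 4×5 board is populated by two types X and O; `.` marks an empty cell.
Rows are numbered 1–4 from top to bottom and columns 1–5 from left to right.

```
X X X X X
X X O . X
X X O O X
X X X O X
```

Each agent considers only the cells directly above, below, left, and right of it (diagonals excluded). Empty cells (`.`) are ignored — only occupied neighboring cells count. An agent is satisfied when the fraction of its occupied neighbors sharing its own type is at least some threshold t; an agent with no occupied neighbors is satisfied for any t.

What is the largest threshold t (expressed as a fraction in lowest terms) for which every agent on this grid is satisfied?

1/3

(1,1)X 2/2
(1,2)X 3/3
(1,3)X 2/3
(1,4)X 2/2
(1,5)X 2/2
(2,1)X 3/3
(2,2)X 3/4
(2,3)O 1/3
(2,5)X 2/2
(3,1)X 3/3
(3,2)X 3/4
(3,3)O 2/4
(3,4)O 2/3
(3,5)X 2/3
(4,1)X 2/2
(4,2)X 3/3
(4,3)X 1/3
(4,4)O 1/3
(4,5)X 1/2
The smallest same-type fraction is 1/3 at (2,3), which reduces to 1/3. Any threshold above that leaves this agent unsatisfied.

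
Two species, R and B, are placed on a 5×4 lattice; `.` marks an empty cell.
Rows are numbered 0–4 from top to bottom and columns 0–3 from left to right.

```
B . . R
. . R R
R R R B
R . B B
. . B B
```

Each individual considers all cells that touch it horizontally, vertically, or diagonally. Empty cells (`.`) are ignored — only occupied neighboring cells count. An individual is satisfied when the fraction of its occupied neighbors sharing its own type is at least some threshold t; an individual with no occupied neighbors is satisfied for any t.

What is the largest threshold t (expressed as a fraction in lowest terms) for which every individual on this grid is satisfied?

(0,0)B — no occupied neighbors
(0,3)R 2/2
(1,2)R 4/5
(1,3)R 3/4
(2,0)R 2/2
(2,1)R 4/5
(2,2)R 3/6
(2,3)B 2/5
(3,0)R 2/2
(3,2)B 4/6
(3,3)B 4/5
(4,2)B 3/3
(4,3)B 3/3
The smallest same-type fraction is 2/5 at (2,3), which reduces to 2/5. Any threshold above that leaves this individual unsatisfied.

2/5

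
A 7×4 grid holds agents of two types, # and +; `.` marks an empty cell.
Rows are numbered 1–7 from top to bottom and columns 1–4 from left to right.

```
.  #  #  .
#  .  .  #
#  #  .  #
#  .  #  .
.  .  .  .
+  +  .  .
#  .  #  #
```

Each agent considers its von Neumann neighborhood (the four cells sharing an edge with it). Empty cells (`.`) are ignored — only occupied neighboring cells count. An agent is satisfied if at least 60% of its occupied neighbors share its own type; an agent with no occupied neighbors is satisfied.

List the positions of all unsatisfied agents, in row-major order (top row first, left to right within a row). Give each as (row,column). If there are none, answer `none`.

Row 1: (1,2)# 1/1 ✓ · (1,3)# 1/1 ✓
Row 2: (2,1)# 1/1 ✓ · (2,4)# 1/1 ✓
Row 3: (3,1)# 3/3 ✓ · (3,2)# 1/1 ✓ · (3,4)# 1/1 ✓
Row 4: (4,1)# 1/1 ✓ · (4,3)# 0/0 ✓
Row 6: (6,1)+ 1/2 ✗ · (6,2)+ 1/1 ✓
Row 7: (7,1)# 0/1 ✗ · (7,3)# 1/1 ✓ · (7,4)# 1/1 ✓

(6,1), (7,1)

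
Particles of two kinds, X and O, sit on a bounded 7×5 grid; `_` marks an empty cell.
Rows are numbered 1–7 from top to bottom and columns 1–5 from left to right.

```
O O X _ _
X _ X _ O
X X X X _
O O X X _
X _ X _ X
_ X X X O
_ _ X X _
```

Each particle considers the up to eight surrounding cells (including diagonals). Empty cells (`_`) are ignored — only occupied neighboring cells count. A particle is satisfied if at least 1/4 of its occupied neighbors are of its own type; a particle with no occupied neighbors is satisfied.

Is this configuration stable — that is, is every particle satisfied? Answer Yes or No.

(1,1)O 1/2 ok
(1,2)O 1/4 ok
(1,3)X 1/2 ok
(2,1)X 2/4 ok
(2,3)X 4/5 ok
(2,5)O 0/1 unhappy
(3,1)X 2/4 ok
(3,2)X 5/7 ok
(3,3)X 5/6 ok
(3,4)X 4/5 ok
(4,1)O 1/4 ok
(4,2)O 1/7 unhappy
(4,3)X 5/6 ok
(4,4)X 5/5 ok
(5,1)X 1/3 ok
(5,3)X 5/6 ok
(5,5)X 2/3 ok
(6,2)X 4/4 ok
(6,3)X 5/5 ok
(6,4)X 5/6 ok
(6,5)O 0/3 unhappy
(7,3)X 4/4 ok
(7,4)X 3/4 ok
For instance (2,5) has only 0/1 same-type neighbors, below 1/4.

No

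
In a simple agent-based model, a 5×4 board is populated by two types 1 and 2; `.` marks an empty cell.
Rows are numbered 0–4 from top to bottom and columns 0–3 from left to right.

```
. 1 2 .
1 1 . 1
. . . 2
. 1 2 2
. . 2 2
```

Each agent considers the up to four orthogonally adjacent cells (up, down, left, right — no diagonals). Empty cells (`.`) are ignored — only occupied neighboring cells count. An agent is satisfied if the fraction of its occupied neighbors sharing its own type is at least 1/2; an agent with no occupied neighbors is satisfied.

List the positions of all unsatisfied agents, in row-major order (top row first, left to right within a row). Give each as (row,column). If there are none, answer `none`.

Row 0: (0,1)1 1/2 satisfied · (0,2)2 0/1 not
Row 1: (1,0)1 1/1 satisfied · (1,1)1 2/2 satisfied · (1,3)1 0/1 not
Row 2: (2,3)2 1/2 satisfied
Row 3: (3,1)1 0/1 not · (3,2)2 2/3 satisfied · (3,3)2 3/3 satisfied
Row 4: (4,2)2 2/2 satisfied · (4,3)2 2/2 satisfied

(0,2), (1,3), (3,1)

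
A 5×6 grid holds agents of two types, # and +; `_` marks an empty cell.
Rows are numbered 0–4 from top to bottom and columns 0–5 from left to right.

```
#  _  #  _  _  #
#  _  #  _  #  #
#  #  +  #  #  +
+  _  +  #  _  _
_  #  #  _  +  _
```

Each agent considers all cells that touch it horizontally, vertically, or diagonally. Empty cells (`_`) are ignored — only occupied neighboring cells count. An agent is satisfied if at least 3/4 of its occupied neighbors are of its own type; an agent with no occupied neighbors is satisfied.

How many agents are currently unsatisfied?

Row 0: (0,0)# 1/1 ✓ · (0,2)# 1/1 ✓ · (0,5)# 2/2 ✓
Row 1: (1,0)# 3/3 ✓ · (1,2)# 3/4 ✓ · (1,4)# 4/5 ✓ · (1,5)# 3/4 ✓
Row 2: (2,0)# 2/3 ✗ · (2,1)# 3/6 ✗ · (2,2)+ 1/5 ✗ · (2,3)# 4/6 ✗ · (2,4)# 4/5 ✓ · (2,5)+ 0/3 ✗
Row 3: (3,0)+ 0/3 ✗ · (3,2)+ 1/6 ✗ · (3,3)# 3/6 ✗
Row 4: (4,1)# 1/3 ✗ · (4,2)# 2/3 ✗ · (4,4)+ 0/1 ✗
Unsatisfied: (2,0), (2,1), (2,2), (2,3), (2,5), (3,0), (3,2), (3,3), (4,1), (4,2), (4,4) — 11 in total.

11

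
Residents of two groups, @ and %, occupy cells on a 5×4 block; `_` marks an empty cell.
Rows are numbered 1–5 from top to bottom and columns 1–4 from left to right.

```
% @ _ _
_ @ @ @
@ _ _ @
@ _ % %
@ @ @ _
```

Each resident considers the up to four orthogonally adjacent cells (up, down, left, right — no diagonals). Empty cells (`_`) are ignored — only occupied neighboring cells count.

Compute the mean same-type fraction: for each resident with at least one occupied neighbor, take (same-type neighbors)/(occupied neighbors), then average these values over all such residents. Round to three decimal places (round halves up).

0.731

Row 1: (1,1)% 0/1 · (1,2)@ 1/2
Row 2: (2,2)@ 2/2 · (2,3)@ 2/2 · (2,4)@ 2/2
Row 3: (3,1)@ 1/1 · (3,4)@ 1/2
Row 4: (4,1)@ 2/2 · (4,3)% 1/2 · (4,4)% 1/2
Row 5: (5,1)@ 2/2 · (5,2)@ 2/2 · (5,3)@ 1/2
Sum over 13 residents: 0/1 + 1/2 + 2/2 + 2/2 + 2/2 + 1/1 + 1/2 + 2/2 + 1/2 + 1/2 + 2/2 + 2/2 + 1/2 = 19/2; mean = 19/2 ÷ 13 = 19/26 = 0.730769… → 0.731.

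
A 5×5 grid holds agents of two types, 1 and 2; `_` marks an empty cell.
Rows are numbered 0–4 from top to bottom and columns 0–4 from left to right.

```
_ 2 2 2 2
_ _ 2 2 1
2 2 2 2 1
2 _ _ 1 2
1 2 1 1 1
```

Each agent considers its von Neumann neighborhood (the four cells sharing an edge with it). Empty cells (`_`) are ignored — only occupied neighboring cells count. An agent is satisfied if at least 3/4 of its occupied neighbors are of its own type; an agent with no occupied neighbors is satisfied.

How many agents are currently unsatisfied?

(0,1)2 1/1 ok
(0,2)2 3/3 ok
(0,3)2 3/3 ok
(0,4)2 1/2 unhappy
(1,2)2 3/3 ok
(1,3)2 3/4 ok
(1,4)1 1/3 unhappy
(2,0)2 2/2 ok
(2,1)2 2/2 ok
(2,2)2 3/3 ok
(2,3)2 2/4 unhappy
(2,4)1 1/3 unhappy
(3,0)2 1/2 unhappy
(3,3)1 1/3 unhappy
(3,4)2 0/3 unhappy
(4,0)1 0/2 unhappy
(4,1)2 0/2 unhappy
(4,2)1 1/2 unhappy
(4,3)1 3/3 ok
(4,4)1 1/2 unhappy
Unsatisfied: (0,4), (1,4), (2,3), (2,4), (3,0), (3,3), (3,4), (4,0), (4,1), (4,2), (4,4) — 11 in total.

11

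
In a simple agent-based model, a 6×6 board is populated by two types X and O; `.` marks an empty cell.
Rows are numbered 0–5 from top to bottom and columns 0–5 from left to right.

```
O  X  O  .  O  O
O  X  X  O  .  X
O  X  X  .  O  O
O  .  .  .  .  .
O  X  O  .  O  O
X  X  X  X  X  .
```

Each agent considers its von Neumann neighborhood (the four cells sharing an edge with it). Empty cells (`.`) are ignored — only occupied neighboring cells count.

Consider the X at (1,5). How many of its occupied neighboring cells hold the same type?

0

Occupied neighbors of (1,5): (0,5)=O, (2,5)=O.
Same type (X): 0 of 2.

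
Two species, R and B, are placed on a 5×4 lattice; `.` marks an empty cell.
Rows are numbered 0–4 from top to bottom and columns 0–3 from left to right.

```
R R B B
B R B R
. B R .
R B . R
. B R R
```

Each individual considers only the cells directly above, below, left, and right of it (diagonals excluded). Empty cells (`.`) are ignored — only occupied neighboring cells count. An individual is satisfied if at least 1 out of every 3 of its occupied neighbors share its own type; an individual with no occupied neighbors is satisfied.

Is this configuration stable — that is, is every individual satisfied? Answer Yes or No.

(0,0)R 1/2 satisfied
(0,1)R 2/3 satisfied
(0,2)B 2/3 satisfied
(0,3)B 1/2 satisfied
(1,0)B 0/2 not
(1,1)R 1/4 not
(1,2)B 1/4 not
(1,3)R 0/2 not
(2,1)B 1/3 satisfied
(2,2)R 0/2 not
(3,0)R 0/1 not
(3,1)B 2/3 satisfied
(3,3)R 1/1 satisfied
(4,1)B 1/2 satisfied
(4,2)R 1/2 satisfied
(4,3)R 2/2 satisfied
For instance (1,0) has only 0/2 same-type neighbors, below 1/3.

No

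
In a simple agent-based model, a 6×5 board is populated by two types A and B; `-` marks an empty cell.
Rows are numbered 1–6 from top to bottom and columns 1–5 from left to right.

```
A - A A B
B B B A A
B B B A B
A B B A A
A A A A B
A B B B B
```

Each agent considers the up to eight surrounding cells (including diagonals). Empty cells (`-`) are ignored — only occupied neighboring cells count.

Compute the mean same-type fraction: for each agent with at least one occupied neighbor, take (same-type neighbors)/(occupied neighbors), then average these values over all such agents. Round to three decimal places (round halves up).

(1,1)A 0/2
(1,3)A 2/4
(1,4)A 3/5
(1,5)B 0/3
(2,1)B 3/4
(2,2)B 5/7
(2,3)B 3/7
(2,4)A 4/8
(2,5)A 3/5
(3,1)B 4/5
(3,2)B 7/8
(3,3)B 5/8
(3,4)A 4/8
(3,5)B 0/5
(4,1)A 2/5
(4,2)B 4/8
(4,3)B 3/8
(4,4)A 4/8
(4,5)A 3/5
(5,1)A 3/5
(5,2)A 4/8
(5,3)A 3/8
(5,4)A 3/8
(5,5)B 2/5
(6,1)A 2/3
(6,2)B 1/5
(6,3)B 2/5
(6,4)B 3/5
(6,5)B 2/3
Sum over 29 agents: 0/2 + 2/4 + 3/5 + 0/3 + 3/4 + 5/7 + 3/7 + 4/8 + 3/5 + 4/5 + 7/8 + 5/8 + 4/8 + 0/5 + 2/5 + 4/8 + 3/8 + 4/8 + 3/5 + 3/5 + 4/8 + 3/8 + 3/8 + 2/5 + 2/3 + 1/5 + 2/5 + 3/5 + 2/3 = 11803/840; mean = 11803/840 ÷ 29 = 407/840 = 0.484523… → 0.485.

0.485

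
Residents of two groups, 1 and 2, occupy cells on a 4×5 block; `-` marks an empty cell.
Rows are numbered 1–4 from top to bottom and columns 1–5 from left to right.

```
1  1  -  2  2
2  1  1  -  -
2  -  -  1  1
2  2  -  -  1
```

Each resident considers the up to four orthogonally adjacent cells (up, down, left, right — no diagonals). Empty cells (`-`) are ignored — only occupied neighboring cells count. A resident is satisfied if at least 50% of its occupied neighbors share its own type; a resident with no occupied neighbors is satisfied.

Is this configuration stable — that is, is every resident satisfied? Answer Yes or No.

No

(1,1)1 1/2 satisfied
(1,2)1 2/2 satisfied
(1,4)2 1/1 satisfied
(1,5)2 1/1 satisfied
(2,1)2 1/3 not
(2,2)1 2/3 satisfied
(2,3)1 1/1 satisfied
(3,1)2 2/2 satisfied
(3,4)1 1/1 satisfied
(3,5)1 2/2 satisfied
(4,1)2 2/2 satisfied
(4,2)2 1/1 satisfied
(4,5)1 1/1 satisfied
For instance (2,1) has only 1/3 same-type neighbors, below 1/2.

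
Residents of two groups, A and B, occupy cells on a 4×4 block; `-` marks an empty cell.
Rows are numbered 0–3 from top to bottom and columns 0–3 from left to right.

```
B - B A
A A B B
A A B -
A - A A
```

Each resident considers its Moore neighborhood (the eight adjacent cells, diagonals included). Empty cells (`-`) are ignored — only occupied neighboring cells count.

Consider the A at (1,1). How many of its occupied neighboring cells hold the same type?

Occupied neighbors of (1,1): (0,0)=B, (0,2)=B, (1,0)=A, (1,2)=B, (2,0)=A, (2,1)=A, (2,2)=B.
Same type (A): 3 of 7.

3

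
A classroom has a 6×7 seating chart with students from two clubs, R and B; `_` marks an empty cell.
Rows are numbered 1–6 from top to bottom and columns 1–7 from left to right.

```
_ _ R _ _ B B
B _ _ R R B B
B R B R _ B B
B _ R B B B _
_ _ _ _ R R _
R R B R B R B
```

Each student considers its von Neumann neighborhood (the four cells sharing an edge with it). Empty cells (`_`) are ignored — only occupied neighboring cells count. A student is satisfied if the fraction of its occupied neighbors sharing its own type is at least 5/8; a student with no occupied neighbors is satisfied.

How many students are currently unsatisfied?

13

(1,3)R 0/0 satisfied
(1,6)B 2/2 satisfied
(1,7)B 2/2 satisfied
(2,1)B 1/1 satisfied
(2,4)R 2/2 satisfied
(2,5)R 1/2 not
(2,6)B 3/4 satisfied
(2,7)B 3/3 satisfied
(3,1)B 2/3 satisfied
(3,2)R 0/2 not
(3,3)B 0/3 not
(3,4)R 1/3 not
(3,6)B 3/3 satisfied
(3,7)B 2/2 satisfied
(4,1)B 1/1 satisfied
(4,3)R 0/2 not
(4,4)B 1/3 not
(4,5)B 2/3 satisfied
(4,6)B 2/3 satisfied
(5,5)R 1/3 not
(5,6)R 2/3 satisfied
(6,1)R 1/1 satisfied
(6,2)R 1/2 not
(6,3)B 0/2 not
(6,4)R 0/2 not
(6,5)B 0/3 not
(6,6)R 1/3 not
(6,7)B 0/1 not
Unsatisfied: (2,5), (3,2), (3,3), (3,4), (4,3), (4,4), (5,5), (6,2), (6,3), (6,4), (6,5), (6,6), (6,7) — 13 in total.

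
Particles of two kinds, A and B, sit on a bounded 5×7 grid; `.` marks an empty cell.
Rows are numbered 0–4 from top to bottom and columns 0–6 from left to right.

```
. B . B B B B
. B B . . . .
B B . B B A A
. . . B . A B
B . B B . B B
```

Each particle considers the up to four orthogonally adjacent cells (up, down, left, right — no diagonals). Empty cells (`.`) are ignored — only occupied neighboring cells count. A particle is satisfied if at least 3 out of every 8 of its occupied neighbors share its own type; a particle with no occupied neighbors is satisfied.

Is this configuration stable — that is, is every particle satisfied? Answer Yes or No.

No

(0,1)B 1/1 ok
(0,3)B 1/1 ok
(0,4)B 2/2 ok
(0,5)B 2/2 ok
(0,6)B 1/1 ok
(1,1)B 3/3 ok
(1,2)B 1/1 ok
(2,0)B 1/1 ok
(2,1)B 2/2 ok
(2,3)B 2/2 ok
(2,4)B 1/2 ok
(2,5)A 2/3 ok
(2,6)A 1/2 ok
(3,3)B 2/2 ok
(3,5)A 1/3 unhappy
(3,6)B 1/3 unhappy
(4,0)B 0/0 ok
(4,2)B 1/1 ok
(4,3)B 2/2 ok
(4,5)B 1/2 ok
(4,6)B 2/2 ok
For instance (3,5) has only 1/3 same-type neighbors, below 3/8.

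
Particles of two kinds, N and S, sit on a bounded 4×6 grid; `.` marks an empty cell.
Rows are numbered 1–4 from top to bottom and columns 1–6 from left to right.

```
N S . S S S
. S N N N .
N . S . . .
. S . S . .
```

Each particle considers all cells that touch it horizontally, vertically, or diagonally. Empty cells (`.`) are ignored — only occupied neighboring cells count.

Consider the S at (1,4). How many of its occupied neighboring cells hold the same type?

1

Occupied neighbors of (1,4): (1,5)=S, (2,3)=N, (2,4)=N, (2,5)=N.
Same type (S): 1 of 4.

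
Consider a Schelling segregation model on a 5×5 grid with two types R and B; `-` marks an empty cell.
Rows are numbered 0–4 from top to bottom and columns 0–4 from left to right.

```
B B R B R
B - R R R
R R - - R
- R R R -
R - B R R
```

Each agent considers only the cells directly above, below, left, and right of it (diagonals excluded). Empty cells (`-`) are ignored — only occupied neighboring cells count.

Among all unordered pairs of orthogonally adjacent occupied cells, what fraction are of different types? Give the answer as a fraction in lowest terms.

7/20

Scan each occupied cell's neighbors to the right and below so each pair is counted once.
Row 0: B(0,0)–B(0,1)= B(0,0)–B(1,0)= B(0,1)–R(0,2)≠ R(0,2)–B(0,3)≠ R(0,2)–R(1,2)= B(0,3)–R(0,4)≠ B(0,3)–R(1,3)≠ R(0,4)–R(1,4)=  → 4/8 unlike.
Row 1: B(1,0)–R(2,0)≠ R(1,2)–R(1,3)= R(1,3)–R(1,4)= R(1,4)–R(2,4)=  → 1/4 unlike.
Row 2: R(2,0)–R(2,1)= R(2,1)–R(3,1)=  → 0/2 unlike.
Row 3: R(3,1)–R(3,2)= R(3,2)–R(3,3)= R(3,2)–B(4,2)≠ R(3,3)–R(4,3)=  → 1/4 unlike.
Row 4: B(4,2)–R(4,3)≠ R(4,3)–R(4,4)=  → 1/2 unlike.
Total adjacent occupied pairs: 20; unlike-type pairs: 7.
7/20 is already in lowest terms.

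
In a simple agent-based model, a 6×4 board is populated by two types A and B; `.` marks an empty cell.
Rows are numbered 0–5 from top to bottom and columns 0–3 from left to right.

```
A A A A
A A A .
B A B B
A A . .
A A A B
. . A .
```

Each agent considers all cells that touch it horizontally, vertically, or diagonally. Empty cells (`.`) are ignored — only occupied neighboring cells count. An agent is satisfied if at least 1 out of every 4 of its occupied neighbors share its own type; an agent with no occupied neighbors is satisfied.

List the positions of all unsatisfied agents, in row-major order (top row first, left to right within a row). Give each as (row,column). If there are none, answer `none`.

(0,0)A 3/3 satisfied
(0,1)A 5/5 satisfied
(0,2)A 4/4 satisfied
(0,3)A 2/2 satisfied
(1,0)A 4/5 satisfied
(1,1)A 6/8 satisfied
(1,2)A 5/7 satisfied
(2,0)B 0/5 not
(2,1)A 5/7 satisfied
(2,2)B 1/5 not
(2,3)B 1/2 satisfied
(3,0)A 4/5 satisfied
(3,1)A 5/7 satisfied
(4,0)A 3/3 satisfied
(4,1)A 5/5 satisfied
(4,2)A 3/4 satisfied
(4,3)B 0/2 not
(5,2)A 2/3 satisfied

(2,0), (2,2), (4,3)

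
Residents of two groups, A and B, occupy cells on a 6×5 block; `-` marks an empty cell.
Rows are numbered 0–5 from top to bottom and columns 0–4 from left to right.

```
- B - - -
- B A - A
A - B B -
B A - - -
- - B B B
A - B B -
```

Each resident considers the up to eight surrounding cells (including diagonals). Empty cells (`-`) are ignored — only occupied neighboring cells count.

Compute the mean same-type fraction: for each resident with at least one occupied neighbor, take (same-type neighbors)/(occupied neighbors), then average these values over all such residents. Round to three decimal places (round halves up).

0.512

(0,1)B 1/2
(1,1)B 2/4
(1,2)A 0/4
(1,4)A 0/1
(2,0)A 1/3
(2,2)B 2/4
(2,3)B 1/3
(3,0)B 0/2
(3,1)A 1/4
(4,2)B 3/4
(4,3)B 4/4
(4,4)B 2/2
(5,0)A — no occupied neighbors
(5,2)B 3/3
(5,3)B 4/4
Sum over 14 residents: 1/2 + 2/4 + 0/4 + 0/1 + 1/3 + 2/4 + 1/3 + 0/2 + 1/4 + 3/4 + 4/4 + 2/2 + 3/3 + 4/4 = 43/6; mean = 43/6 ÷ 14 = 43/84 = 0.511904… → 0.512.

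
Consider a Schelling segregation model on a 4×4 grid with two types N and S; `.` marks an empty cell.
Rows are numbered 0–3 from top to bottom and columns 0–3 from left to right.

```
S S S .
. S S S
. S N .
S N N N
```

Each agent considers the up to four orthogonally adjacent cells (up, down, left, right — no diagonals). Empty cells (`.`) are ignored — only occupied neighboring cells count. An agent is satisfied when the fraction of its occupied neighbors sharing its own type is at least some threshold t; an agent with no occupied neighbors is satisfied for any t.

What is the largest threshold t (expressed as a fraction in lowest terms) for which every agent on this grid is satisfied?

0/1

(0,0)S 1/1
(0,1)S 3/3
(0,2)S 2/2
(1,1)S 3/3
(1,2)S 3/4
(1,3)S 1/1
(2,1)S 1/3
(2,2)N 1/3
(3,0)S 0/1
(3,1)N 1/3
(3,2)N 3/3
(3,3)N 1/1
The smallest same-type fraction is 0/1 at (3,0), which reduces to 0/1. Any threshold above that leaves this agent unsatisfied.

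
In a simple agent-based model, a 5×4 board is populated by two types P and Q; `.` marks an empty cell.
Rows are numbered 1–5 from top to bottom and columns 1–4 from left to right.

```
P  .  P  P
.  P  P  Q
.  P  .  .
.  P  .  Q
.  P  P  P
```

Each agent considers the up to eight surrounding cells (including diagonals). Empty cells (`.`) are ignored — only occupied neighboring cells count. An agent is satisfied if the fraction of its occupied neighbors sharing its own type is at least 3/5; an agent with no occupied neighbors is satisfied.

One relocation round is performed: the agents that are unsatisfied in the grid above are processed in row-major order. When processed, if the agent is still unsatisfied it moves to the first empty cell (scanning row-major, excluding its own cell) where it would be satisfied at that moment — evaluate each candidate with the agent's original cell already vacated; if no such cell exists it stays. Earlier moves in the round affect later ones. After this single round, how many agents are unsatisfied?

Initially unsatisfied (in order): (2,4), (4,4), (5,4).
  (2,4): no empty cell satisfies it; stays.
  (4,4): no empty cell satisfies it; stays.
  (5,4) → (1,2).
Resulting grid:
P P P P
. P P Q
. P . .
. P . Q
. P P .
Unsatisfied now: (2,4), (4,4).

2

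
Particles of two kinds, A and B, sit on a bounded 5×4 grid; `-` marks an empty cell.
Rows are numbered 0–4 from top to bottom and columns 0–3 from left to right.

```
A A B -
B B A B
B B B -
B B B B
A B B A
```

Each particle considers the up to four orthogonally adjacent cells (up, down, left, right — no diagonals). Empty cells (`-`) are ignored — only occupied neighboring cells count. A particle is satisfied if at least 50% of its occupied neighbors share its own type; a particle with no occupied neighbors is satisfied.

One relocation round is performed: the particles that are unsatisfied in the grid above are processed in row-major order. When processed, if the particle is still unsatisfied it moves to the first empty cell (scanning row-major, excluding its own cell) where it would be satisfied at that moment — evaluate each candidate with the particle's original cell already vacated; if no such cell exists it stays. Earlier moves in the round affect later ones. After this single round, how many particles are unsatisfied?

2

Initially unsatisfied (in order): (0,1), (0,2), (1,2), (1,3), (4,0), (4,3).
  (0,1): no empty cell satisfies it; stays.
  (0,2) → (0,3).
  (1,2) → (0,2).
  (1,3): now satisfied by earlier moves; stays.
  (4,0): no empty cell satisfies it; stays.
  (4,3): no empty cell satisfies it; stays.
Resulting grid:
A A A B
B B - B
B B B -
B B B B
A B B A
Unsatisfied now: (4,0), (4,3).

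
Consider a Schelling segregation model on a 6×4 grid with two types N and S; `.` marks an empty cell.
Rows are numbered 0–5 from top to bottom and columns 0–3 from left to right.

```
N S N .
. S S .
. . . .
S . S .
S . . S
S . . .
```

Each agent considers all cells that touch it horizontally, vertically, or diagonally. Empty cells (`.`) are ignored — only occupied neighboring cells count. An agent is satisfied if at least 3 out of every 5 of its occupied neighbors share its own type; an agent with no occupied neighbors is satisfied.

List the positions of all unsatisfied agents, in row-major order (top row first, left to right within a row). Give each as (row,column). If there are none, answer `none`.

(0,0), (0,1), (0,2), (1,1)

(0,0)N 0/2 not
(0,1)S 2/4 not
(0,2)N 0/3 not
(1,1)S 2/4 not
(1,2)S 2/3 satisfied
(3,0)S 1/1 satisfied
(3,2)S 1/1 satisfied
(4,0)S 2/2 satisfied
(4,3)S 1/1 satisfied
(5,0)S 1/1 satisfied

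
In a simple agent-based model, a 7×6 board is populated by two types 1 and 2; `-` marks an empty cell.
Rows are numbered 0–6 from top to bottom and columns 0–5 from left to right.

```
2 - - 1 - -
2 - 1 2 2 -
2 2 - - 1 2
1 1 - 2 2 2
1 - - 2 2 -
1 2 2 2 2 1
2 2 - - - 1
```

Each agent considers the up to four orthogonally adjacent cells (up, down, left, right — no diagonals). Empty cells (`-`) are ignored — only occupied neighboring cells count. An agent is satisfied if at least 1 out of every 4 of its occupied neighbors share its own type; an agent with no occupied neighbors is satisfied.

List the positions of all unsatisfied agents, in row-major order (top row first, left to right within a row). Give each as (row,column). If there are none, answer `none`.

(0,0)2 1/1 satisfied
(0,3)1 0/1 not
(1,0)2 2/2 satisfied
(1,2)1 0/1 not
(1,3)2 1/3 satisfied
(1,4)2 1/2 satisfied
(2,0)2 2/3 satisfied
(2,1)2 1/2 satisfied
(2,4)1 0/3 not
(2,5)2 1/2 satisfied
(3,0)1 2/3 satisfied
(3,1)1 1/2 satisfied
(3,3)2 2/2 satisfied
(3,4)2 3/4 satisfied
(3,5)2 2/2 satisfied
(4,0)1 2/2 satisfied
(4,3)2 3/3 satisfied
(4,4)2 3/3 satisfied
(5,0)1 1/3 satisfied
(5,1)2 2/3 satisfied
(5,2)2 2/2 satisfied
(5,3)2 3/3 satisfied
(5,4)2 2/3 satisfied
(5,5)1 1/2 satisfied
(6,0)2 1/2 satisfied
(6,1)2 2/2 satisfied
(6,5)1 1/1 satisfied

(0,3), (1,2), (2,4)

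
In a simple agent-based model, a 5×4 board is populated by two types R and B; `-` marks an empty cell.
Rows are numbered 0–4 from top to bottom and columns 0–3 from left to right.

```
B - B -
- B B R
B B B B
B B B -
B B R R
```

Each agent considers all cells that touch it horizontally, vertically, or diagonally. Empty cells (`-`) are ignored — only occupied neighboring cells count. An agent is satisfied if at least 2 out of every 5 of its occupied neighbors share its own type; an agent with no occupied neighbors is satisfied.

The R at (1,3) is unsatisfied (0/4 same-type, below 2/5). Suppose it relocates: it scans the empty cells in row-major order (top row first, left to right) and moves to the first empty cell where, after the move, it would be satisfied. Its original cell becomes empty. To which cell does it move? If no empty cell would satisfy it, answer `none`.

(3,3)

Vacating (1,3). Empty cells in order:
  (0,1): 0/4 same-type → still unsatisfied.
  (0,3): 0/2 same-type → still unsatisfied.
  (1,0): 0/4 same-type → still unsatisfied.
  (3,3): 2/5 same-type → satisfied — stop here.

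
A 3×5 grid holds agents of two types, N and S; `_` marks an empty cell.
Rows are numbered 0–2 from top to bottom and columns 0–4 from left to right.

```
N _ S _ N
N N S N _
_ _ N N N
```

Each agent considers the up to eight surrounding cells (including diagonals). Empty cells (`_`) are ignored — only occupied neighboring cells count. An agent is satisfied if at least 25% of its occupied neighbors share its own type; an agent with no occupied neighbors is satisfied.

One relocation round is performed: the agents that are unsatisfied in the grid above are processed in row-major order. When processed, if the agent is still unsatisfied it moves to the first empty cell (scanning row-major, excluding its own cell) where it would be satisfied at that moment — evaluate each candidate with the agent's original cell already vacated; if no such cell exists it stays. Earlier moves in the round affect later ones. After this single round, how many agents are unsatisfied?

Initially unsatisfied (in order): (1,2).
  (1,2) → (0,1).
Resulting grid:
N S S _ N
N N _ N _
_ _ N N N
All satisfied now.

0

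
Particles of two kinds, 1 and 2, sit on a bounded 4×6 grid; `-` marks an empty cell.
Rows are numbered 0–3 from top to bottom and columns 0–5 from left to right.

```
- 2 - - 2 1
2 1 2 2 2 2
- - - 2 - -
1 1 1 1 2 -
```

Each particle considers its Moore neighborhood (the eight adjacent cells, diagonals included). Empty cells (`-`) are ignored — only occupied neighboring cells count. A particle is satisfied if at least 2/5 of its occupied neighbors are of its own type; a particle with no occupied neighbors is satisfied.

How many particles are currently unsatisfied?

3

Row 0: (0,1)2 2/3 ✓ · (0,4)2 3/4 ✓ · (0,5)1 0/3 ✗
Row 1: (1,0)2 1/2 ✓ · (1,1)1 0/3 ✗ · (1,2)2 3/4 ✓ · (1,3)2 4/4 ✓ · (1,4)2 4/5 ✓ · (1,5)2 2/3 ✓
Row 2: (2,3)2 4/6 ✓
Row 3: (3,0)1 1/1 ✓ · (3,1)1 2/2 ✓ · (3,2)1 2/3 ✓ · (3,3)1 1/3 ✗ · (3,4)2 1/2 ✓
Unsatisfied: (0,5), (1,1), (3,3) — 3 in total.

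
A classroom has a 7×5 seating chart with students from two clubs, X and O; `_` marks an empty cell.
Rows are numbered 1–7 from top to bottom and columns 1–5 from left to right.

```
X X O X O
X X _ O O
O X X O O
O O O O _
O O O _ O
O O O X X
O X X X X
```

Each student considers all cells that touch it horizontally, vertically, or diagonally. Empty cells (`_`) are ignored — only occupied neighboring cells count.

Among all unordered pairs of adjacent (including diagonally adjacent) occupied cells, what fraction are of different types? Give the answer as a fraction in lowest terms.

Scan each occupied cell's neighbors to the right and below (and the two forward diagonals) so each pair is counted once.
Row 1: X(1,1)–X(1,2)= X(1,1)–X(2,1)= X(1,1)–X(2,2)= X(1,2)–O(1,3)≠ X(1,2)–X(2,2)= X(1,2)–X(2,1)= O(1,3)–X(1,4)≠ O(1,3)–O(2,4)= O(1,3)–X(2,2)≠ X(1,4)–O(1,5)≠ X(1,4)–O(2,4)≠ X(1,4)–O(2,5)≠ O(1,5)–O(2,5)= O(1,5)–O(2,4)=  → 6/14 unlike.
Row 2: X(2,1)–X(2,2)= X(2,1)–O(3,1)≠ X(2,1)–X(3,2)= X(2,2)–X(3,2)= X(2,2)–X(3,3)= X(2,2)–O(3,1)≠ O(2,4)–O(2,5)= O(2,4)–O(3,4)= O(2,4)–O(3,5)= O(2,4)–X(3,3)≠ O(2,5)–O(3,5)= O(2,5)–O(3,4)=  → 3/12 unlike.
Row 3: O(3,1)–X(3,2)≠ O(3,1)–O(4,1)= O(3,1)–O(4,2)= X(3,2)–X(3,3)= X(3,2)–O(4,2)≠ X(3,2)–O(4,3)≠ X(3,2)–O(4,1)≠ X(3,3)–O(3,4)≠ X(3,3)–O(4,3)≠ X(3,3)–O(4,4)≠ X(3,3)–O(4,2)≠ O(3,4)–O(3,5)= O(3,4)–O(4,4)= O(3,4)–O(4,3)= O(3,5)–O(4,4)=  → 8/15 unlike.
Row 4: O(4,1)–O(4,2)= O(4,1)–O(5,1)= O(4,1)–O(5,2)= O(4,2)–O(4,3)= O(4,2)–O(5,2)= O(4,2)–O(5,3)= O(4,2)–O(5,1)= O(4,3)–O(4,4)= O(4,3)–O(5,3)= O(4,3)–O(5,2)= O(4,4)–O(5,5)= O(4,4)–O(5,3)=  → 0/12 unlike.
Row 5: O(5,1)–O(5,2)= O(5,1)–O(6,1)= O(5,1)–O(6,2)= O(5,2)–O(5,3)= O(5,2)–O(6,2)= O(5,2)–O(6,3)= O(5,2)–O(6,1)= O(5,3)–O(6,3)= O(5,3)–X(6,4)≠ O(5,3)–O(6,2)= O(5,5)–X(6,5)≠ O(5,5)–X(6,4)≠  → 3/12 unlike.
Row 6: O(6,1)–O(6,2)= O(6,1)–O(7,1)= O(6,1)–X(7,2)≠ O(6,2)–O(6,3)= O(6,2)–X(7,2)≠ O(6,2)–X(7,3)≠ O(6,2)–O(7,1)= O(6,3)–X(6,4)≠ O(6,3)–X(7,3)≠ O(6,3)–X(7,4)≠ O(6,3)–X(7,2)≠ X(6,4)–X(6,5)= X(6,4)–X(7,4)= X(6,4)–X(7,5)= X(6,4)–X(7,3)= X(6,5)–X(7,5)= X(6,5)–X(7,4)=  → 7/17 unlike.
Row 7: O(7,1)–X(7,2)≠ X(7,2)–X(7,3)= X(7,3)–X(7,4)= X(7,4)–X(7,5)=  → 1/4 unlike.
Total adjacent occupied pairs: 86; unlike-type pairs: 28.
28/86 reduces to 14/43.

14/43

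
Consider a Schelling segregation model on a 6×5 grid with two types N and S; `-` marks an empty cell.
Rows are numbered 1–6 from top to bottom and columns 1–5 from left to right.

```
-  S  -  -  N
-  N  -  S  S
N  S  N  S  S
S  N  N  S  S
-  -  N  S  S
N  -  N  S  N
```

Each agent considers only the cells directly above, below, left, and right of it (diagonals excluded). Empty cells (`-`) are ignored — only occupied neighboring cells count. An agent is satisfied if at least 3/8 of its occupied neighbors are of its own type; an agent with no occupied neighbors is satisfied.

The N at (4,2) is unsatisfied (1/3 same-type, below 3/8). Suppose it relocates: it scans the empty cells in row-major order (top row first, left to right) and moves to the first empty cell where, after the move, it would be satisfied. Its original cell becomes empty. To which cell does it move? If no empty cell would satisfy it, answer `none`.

Vacating (4,2). Empty cells in order:
  (1,1): 0/1 same-type → still unsatisfied.
  (1,3): 0/1 same-type → still unsatisfied.
  (1,4): 1/2 same-type → satisfied — stop here.

(1,4)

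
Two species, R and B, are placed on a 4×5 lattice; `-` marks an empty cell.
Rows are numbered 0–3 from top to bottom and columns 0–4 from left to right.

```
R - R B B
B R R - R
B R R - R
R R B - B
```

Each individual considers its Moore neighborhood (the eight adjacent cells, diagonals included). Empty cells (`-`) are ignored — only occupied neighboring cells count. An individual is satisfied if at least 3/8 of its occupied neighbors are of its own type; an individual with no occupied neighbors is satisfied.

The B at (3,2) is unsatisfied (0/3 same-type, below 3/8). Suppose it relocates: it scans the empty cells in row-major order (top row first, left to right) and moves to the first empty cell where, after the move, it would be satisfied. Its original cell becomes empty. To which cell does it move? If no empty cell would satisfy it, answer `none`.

none

Vacating (3,2). Empty cells in order:
  (0,1): 1/5 same-type → still unsatisfied.
  (1,3): 2/7 same-type → still unsatisfied.
  (2,3): 1/5 same-type → still unsatisfied.
  (3,3): 1/3 same-type → still unsatisfied.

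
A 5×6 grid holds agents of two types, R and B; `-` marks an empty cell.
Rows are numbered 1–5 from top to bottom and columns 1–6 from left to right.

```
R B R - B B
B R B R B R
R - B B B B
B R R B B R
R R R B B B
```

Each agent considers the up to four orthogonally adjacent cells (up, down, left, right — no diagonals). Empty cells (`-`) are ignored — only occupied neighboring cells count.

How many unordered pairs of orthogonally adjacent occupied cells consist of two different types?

Scan each occupied cell's neighbors to the right and below so each pair is counted once.
From row 1: 6 unlike of 8 pairs (running 6/8).
From row 2: 8 unlike of 10 pairs (running 14/18).
From row 3: 3 unlike of 8 pairs (running 17/26).
From row 4: 5 unlike of 11 pairs (running 22/37).
From row 5: 1 unlike of 5 pairs (running 23/42).
Total adjacent occupied pairs: 42; unlike-type pairs: 23.

23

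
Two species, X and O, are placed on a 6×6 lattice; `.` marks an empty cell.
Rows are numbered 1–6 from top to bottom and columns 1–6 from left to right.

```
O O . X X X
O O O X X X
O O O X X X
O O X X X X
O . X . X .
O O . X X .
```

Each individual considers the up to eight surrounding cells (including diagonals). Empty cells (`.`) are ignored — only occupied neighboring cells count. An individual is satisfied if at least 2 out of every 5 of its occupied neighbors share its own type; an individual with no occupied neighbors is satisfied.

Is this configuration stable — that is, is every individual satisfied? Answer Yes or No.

Yes

Row 1: (1,1)O 3/3 satisfied · (1,2)O 4/4 satisfied · (1,4)X 3/4 satisfied · (1,5)X 5/5 satisfied · (1,6)X 3/3 satisfied
Row 2: (2,1)O 5/5 satisfied · (2,2)O 7/7 satisfied · (2,3)O 4/7 satisfied · (2,4)X 5/7 satisfied · (2,5)X 8/8 satisfied · (2,6)X 5/5 satisfied
Row 3: (3,1)O 5/5 satisfied · (3,2)O 7/8 satisfied · (3,3)O 4/8 satisfied · (3,4)X 6/8 satisfied · (3,5)X 8/8 satisfied · (3,6)X 5/5 satisfied
Row 4: (4,1)O 4/4 satisfied · (4,2)O 5/7 satisfied · (4,3)X 3/6 satisfied · (4,4)X 6/7 satisfied · (4,5)X 6/6 satisfied · (4,6)X 4/4 satisfied
Row 5: (5,1)O 4/4 satisfied · (5,3)X 3/5 satisfied · (5,5)X 5/5 satisfied
Row 6: (6,1)O 2/2 satisfied · (6,2)O 2/3 satisfied · (6,4)X 3/3 satisfied · (6,5)X 2/2 satisfied
All meet the threshold, so the configuration is stable.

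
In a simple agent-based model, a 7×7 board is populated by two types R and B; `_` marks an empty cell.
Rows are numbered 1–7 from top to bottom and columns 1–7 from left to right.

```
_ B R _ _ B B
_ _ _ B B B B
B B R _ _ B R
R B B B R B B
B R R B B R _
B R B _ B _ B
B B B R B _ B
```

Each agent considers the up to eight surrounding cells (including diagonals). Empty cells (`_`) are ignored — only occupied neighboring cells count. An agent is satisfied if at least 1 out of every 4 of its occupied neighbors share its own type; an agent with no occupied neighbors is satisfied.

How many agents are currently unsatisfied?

Row 1: (1,2)B 0/1 unhappy · (1,3)R 0/2 unhappy · (1,6)B 4/4 ok · (1,7)B 3/3 ok
Row 2: (2,4)B 1/3 ok · (2,5)B 4/4 ok · (2,6)B 5/6 ok · (2,7)B 4/5 ok
Row 3: (3,1)B 2/3 ok · (3,2)B 3/5 ok · (3,3)R 0/5 unhappy · (3,6)B 5/7 ok · (3,7)R 0/5 unhappy
Row 4: (4,1)R 1/5 unhappy · (4,2)B 4/8 ok · (4,3)B 4/7 ok · (4,4)B 3/6 ok · (4,5)R 1/6 unhappy · (4,6)B 3/6 ok · (4,7)B 2/4 ok
Row 5: (5,1)B 2/5 ok · (5,2)R 3/8 ok · (5,3)R 2/7 ok · (5,4)B 5/7 ok · (5,5)B 4/6 ok · (5,6)R 1/6 unhappy
Row 6: (6,1)B 3/5 ok · (6,2)R 2/8 ok · (6,3)B 3/7 ok · (6,5)B 3/5 ok · (6,7)B 1/2 ok
Row 7: (7,1)B 2/3 ok · (7,2)B 4/5 ok · (7,3)B 2/4 ok · (7,4)R 0/4 unhappy · (7,5)B 1/2 ok · (7,7)B 1/1 ok
Unsatisfied: (1,2), (1,3), (3,3), (3,7), (4,1), (4,5), (5,6), (7,4) — 8 in total.

8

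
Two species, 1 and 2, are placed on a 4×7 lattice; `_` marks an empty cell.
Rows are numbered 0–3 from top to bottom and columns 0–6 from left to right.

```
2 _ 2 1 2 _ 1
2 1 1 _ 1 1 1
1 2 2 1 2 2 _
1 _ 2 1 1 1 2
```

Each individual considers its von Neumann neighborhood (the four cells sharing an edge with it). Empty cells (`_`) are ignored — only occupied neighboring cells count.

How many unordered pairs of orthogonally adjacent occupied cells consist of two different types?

17

Scan each occupied cell's neighbors to the right and below so each pair is counted once.
From row 0: 4 unlike of 6 pairs (running 4/6).
From row 1: 6 unlike of 9 pairs (running 10/15).
From row 2: 5 unlike of 10 pairs (running 15/25).
From row 3: 2 unlike of 4 pairs (running 17/29).
Total adjacent occupied pairs: 29; unlike-type pairs: 17.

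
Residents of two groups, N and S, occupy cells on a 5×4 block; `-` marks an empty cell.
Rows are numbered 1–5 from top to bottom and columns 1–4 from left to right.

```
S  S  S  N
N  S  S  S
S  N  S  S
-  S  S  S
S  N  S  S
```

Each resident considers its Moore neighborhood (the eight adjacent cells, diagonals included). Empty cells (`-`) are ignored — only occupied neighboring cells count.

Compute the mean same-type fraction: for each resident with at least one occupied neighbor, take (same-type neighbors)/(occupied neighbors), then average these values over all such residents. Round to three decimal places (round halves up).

0.634

Row 1: (1,1)S 2/3 · (1,2)S 4/5 · (1,3)S 4/5 · (1,4)N 0/3
Row 2: (2,1)N 1/5 · (2,2)S 6/8 · (2,3)S 6/8 · (2,4)S 4/5
Row 3: (3,1)S 2/4 · (3,2)N 1/7 · (3,3)S 7/8 · (3,4)S 5/5
Row 4: (4,2)S 5/7 · (4,3)S 6/8 · (4,4)S 5/5
Row 5: (5,1)S 1/2 · (5,2)N 0/4 · (5,3)S 4/5 · (5,4)S 3/3
Sum over 19 residents: 2/3 + 4/5 + 4/5 + 0/3 + 1/5 + 6/8 + 6/8 + 4/5 + 2/4 + 1/7 + 7/8 + 5/5 + 5/7 + 6/8 + 5/5 + 1/2 + 0/4 + 4/5 + 3/3 = 10121/840; mean = 10121/840 ÷ 19 = 10121/15960 = 0.634147… → 0.634.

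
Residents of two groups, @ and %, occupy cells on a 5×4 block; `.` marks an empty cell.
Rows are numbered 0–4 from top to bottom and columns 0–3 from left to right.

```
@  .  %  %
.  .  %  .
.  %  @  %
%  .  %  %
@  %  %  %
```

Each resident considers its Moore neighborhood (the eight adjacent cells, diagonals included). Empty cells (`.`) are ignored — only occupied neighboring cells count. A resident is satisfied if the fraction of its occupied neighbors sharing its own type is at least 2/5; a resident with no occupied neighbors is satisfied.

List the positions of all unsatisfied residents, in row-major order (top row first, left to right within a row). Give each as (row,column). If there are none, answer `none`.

(2,2), (4,0)

(0,0)@ 0/0 satisfied
(0,2)% 2/2 satisfied
(0,3)% 2/2 satisfied
(1,2)% 4/5 satisfied
(2,1)% 3/4 satisfied
(2,2)@ 0/5 not
(2,3)% 3/4 satisfied
(3,0)% 2/3 satisfied
(3,2)% 6/7 satisfied
(3,3)% 4/5 satisfied
(4,0)@ 0/2 not
(4,1)% 3/4 satisfied
(4,2)% 4/4 satisfied
(4,3)% 3/3 satisfied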